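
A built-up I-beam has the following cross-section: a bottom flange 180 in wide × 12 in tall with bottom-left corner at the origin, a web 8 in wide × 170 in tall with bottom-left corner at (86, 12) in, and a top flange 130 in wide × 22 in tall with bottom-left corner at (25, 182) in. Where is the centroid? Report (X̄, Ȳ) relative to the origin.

X̄ = 90.00 in, Ȳ = 109.23 in

bottom flange: A = 180 × 12 = 2160.00, centroid at (90.00, 6.00).
web: A = 8 × 170 = 1360.00, centroid at (90.00, 97.00).
top flange: A = 130 × 22 = 2860.00, centroid at (90.00, 193.00).
ΣA = 6380.00 in²
ΣAX̄ = (2160.00)(90.00) + (1360.00)(90.00) + (2860.00)(90.00) = 574200.00 in³
ΣAȲ = (2160.00)(6.00) + (1360.00)(97.00) + (2860.00)(193.00) = 696860.00 in³
X̄ = 574200.00 / 6380.00 = 90.00 in
Ȳ = 696860.00 / 6380.00 = 109.23 in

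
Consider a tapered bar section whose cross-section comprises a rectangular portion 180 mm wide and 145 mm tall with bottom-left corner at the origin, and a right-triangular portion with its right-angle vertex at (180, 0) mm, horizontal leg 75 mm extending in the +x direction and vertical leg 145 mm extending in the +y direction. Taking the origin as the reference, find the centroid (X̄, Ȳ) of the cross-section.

rectangular portion: A = 180 × 145 = 26100.00, centroid at (90.00, 72.50).
triangular portion: A = ½·75·145 = 5437.50, centroid at (205.00, 48.33).
ΣA = 31537.50 mm², ΣAX̄ = 3463687.50 mm³, ΣAȲ = 2155062.50 mm³.
X̄ = 3463687.50/31537.50 = 109.83 mm; Ȳ = 2155062.50/31537.50 = 68.33 mm.

X̄ = 109.83 mm, Ȳ = 68.33 mm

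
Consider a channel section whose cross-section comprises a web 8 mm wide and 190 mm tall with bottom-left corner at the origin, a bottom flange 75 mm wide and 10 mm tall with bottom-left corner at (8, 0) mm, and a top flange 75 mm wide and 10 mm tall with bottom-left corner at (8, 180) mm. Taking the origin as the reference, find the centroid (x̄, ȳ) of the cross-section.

web: A = 8 × 190 = 1520.00, centroid at (4.00, 95.00).
bottom flange: A = 75 × 10 = 750.00, centroid at (45.50, 5.00).
top flange: A = 75 × 10 = 750.00, centroid at (45.50, 185.00).
ΣA = 3020.00 mm²
ΣAx̄ = (1520.00)(4.00) + (750.00)(45.50) + (750.00)(45.50) = 74330.00 mm³
ΣAȳ = (1520.00)(95.00) + (750.00)(5.00) + (750.00)(185.00) = 286900.00 mm³
x̄ = 74330.00 / 3020.00 = 24.61 mm
ȳ = 286900.00 / 3020.00 = 95.00 mm

x̄ = 24.61 mm, ȳ = 95.00 mm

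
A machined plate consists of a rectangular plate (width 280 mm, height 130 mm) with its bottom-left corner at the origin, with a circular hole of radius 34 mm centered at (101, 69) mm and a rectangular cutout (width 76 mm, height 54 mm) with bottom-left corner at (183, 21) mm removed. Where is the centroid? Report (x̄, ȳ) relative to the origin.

x̄ = 133.34 mm, ȳ = 66.93 mm

Part | A | x̄ᵢ | ȳᵢ | A·x̄ᵢ | A·ȳᵢ
plate | 36400.00 | 140.00 | 65.00 | 5096000.00 | 2366000.00
hole 1 | -3631.68 | 101.00 | 69.00 | -366799.79 | -250586.00
hole 2 | -4104.00 | 221.00 | 48.00 | -906984.00 | -196992.00
Σ | 28664.32 |  |  | 3822216.21 | 1918422.00
x̄ = 3822216.21 / 28664.32 = 133.34 mm
ȳ = 1918422.00 / 28664.32 = 66.93 mm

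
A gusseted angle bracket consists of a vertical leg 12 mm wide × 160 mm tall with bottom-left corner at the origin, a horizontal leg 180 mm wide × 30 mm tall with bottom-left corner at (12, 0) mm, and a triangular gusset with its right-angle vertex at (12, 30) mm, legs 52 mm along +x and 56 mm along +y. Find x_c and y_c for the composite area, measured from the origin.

vertical leg: A = 12 × 160 = 1920.00, centroid at (6.00, 80.00).
horizontal leg: A = 180 × 30 = 5400.00, centroid at (102.00, 15.00).
gusset: A = ½·52·56 = 1456.00, centroid at (29.33, 48.67).
ΣA = 8776.00 mm²
ΣAx_c = (1920.00)(6.00) + (5400.00)(102.00) + (1456.00)(29.33) = 605029.33 mm³
ΣAy_c = (1920.00)(80.00) + (5400.00)(15.00) + (1456.00)(48.67) = 305458.67 mm³
x_c = 605029.33 / 8776.00 = 68.94 mm
y_c = 305458.67 / 8776.00 = 34.81 mm

x_c = 68.94 mm, y_c = 34.81 mm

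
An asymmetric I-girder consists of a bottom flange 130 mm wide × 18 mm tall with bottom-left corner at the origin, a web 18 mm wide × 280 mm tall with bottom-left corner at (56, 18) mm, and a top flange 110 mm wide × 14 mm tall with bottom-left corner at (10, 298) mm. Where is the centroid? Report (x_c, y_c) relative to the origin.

bottom flange: A = 130 × 18 = 2340.00, centroid at (65.00, 9.00).
web: A = 18 × 280 = 5040.00, centroid at (65.00, 158.00).
top flange: A = 110 × 14 = 1540.00, centroid at (65.00, 305.00).
ΣA = 8920.00 mm²
ΣAx_c = (2340.00)(65.00) + (5040.00)(65.00) + (1540.00)(65.00) = 579800.00 mm³
ΣAy_c = (2340.00)(9.00) + (5040.00)(158.00) + (1540.00)(305.00) = 1287080.00 mm³
x_c = 579800.00 / 8920.00 = 65.00 mm
y_c = 1287080.00 / 8920.00 = 144.29 mm

x_c = 65.00 mm, y_c = 144.29 mm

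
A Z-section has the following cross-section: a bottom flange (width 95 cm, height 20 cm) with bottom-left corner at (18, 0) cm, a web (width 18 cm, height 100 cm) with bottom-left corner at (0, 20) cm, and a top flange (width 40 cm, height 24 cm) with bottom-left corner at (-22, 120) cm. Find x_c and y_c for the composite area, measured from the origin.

Part | A | x̄ᵢ | ȳᵢ | A·x̄ᵢ | A·ȳᵢ
bottom flange | 1900.00 | 65.50 | 10.00 | 124450.00 | 19000.00
web | 1800.00 | 9.00 | 70.00 | 16200.00 | 126000.00
top flange | 960.00 | -2.00 | 132.00 | -1920.00 | 126720.00
Σ | 4660.00 |  |  | 138730.00 | 271720.00
x_c = 138730.00 / 4660.00 = 29.77 cm
y_c = 271720.00 / 4660.00 = 58.31 cm

x_c = 29.77 cm, y_c = 58.31 cm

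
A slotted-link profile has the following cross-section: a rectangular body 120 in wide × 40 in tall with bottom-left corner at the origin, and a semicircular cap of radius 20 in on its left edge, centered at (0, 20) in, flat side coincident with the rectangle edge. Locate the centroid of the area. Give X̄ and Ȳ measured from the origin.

rectangular body: A = 120 × 40 = 4800.00, centroid at (60.00, 20.00).
semicircular end: A = ½π·20² = 628.32, centroid at (-8.49, 20.00).
ΣA = 5428.32 in², ΣAX̄ = 282666.67 in³, ΣAȲ = 108566.37 in³.
X̄ = 282666.67/5428.32 = 52.07 in; Ȳ = 108566.37/5428.32 = 20.00 in.

X̄ = 52.07 in, Ȳ = 20.00 in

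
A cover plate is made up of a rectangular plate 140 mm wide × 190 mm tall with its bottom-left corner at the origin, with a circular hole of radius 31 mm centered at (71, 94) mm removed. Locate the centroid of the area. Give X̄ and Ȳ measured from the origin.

plate: A = 140 × 190 = 26600.00, centroid at (70.00, 95.00).
hole: A = −π·31² = -3019.07, centroid at (71.00, 94.00).
ΣA = 23580.93 mm², ΣAX̄ = 1647645.99 mm³, ΣAȲ = 2243207.37 mm³.
X̄ = 1647645.99/23580.93 = 69.87 mm; Ȳ = 2243207.37/23580.93 = 95.13 mm.

X̄ = 69.87 mm, Ȳ = 95.13 mm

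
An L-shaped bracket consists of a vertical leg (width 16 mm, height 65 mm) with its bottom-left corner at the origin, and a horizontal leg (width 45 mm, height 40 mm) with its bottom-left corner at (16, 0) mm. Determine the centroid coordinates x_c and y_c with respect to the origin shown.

x_c = 27.33 mm, y_c = 24.58 mm

vertical leg: A = 16 × 65 = 1040.00, centroid at (8.00, 32.50).
horizontal leg: A = 45 × 40 = 1800.00, centroid at (38.50, 20.00).
ΣA = 2840.00 mm²
ΣAx_c = (1040.00)(8.00) + (1800.00)(38.50) = 77620.00 mm³
ΣAy_c = (1040.00)(32.50) + (1800.00)(20.00) = 69800.00 mm³
x_c = 77620.00 / 2840.00 = 27.33 mm
y_c = 69800.00 / 2840.00 = 24.58 mm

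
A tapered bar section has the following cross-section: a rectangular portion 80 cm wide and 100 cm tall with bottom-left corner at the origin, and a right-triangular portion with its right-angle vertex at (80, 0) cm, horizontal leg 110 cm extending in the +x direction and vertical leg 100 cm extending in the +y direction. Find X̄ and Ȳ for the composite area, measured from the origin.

X̄ = 71.23 cm, Ȳ = 43.21 cm

Part | A | x̄ᵢ | ȳᵢ | A·x̄ᵢ | A·ȳᵢ
rectangular portion | 8000.00 | 40.00 | 50.00 | 320000.00 | 400000.00
triangular portion | 5500.00 | 116.67 | 33.33 | 641666.67 | 183333.33
Σ | 13500.00 |  |  | 961666.67 | 583333.33
X̄ = 961666.67 / 13500.00 = 71.23 cm
Ȳ = 583333.33 / 13500.00 = 43.21 cm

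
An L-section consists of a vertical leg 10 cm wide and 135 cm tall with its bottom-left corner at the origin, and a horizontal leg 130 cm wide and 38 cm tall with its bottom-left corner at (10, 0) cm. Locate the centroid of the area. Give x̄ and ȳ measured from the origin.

x̄ = 59.98 cm, ȳ = 29.41 cm

vertical leg: A = 10 × 135 = 1350.00, centroid at (5.00, 67.50).
horizontal leg: A = 130 × 38 = 4940.00, centroid at (75.00, 19.00).
ΣA = 6290.00 cm²
ΣAx̄ = (1350.00)(5.00) + (4940.00)(75.00) = 377250.00 cm³
ΣAȳ = (1350.00)(67.50) + (4940.00)(19.00) = 184985.00 cm³
x̄ = 377250.00 / 6290.00 = 59.98 cm
ȳ = 184985.00 / 6290.00 = 29.41 cm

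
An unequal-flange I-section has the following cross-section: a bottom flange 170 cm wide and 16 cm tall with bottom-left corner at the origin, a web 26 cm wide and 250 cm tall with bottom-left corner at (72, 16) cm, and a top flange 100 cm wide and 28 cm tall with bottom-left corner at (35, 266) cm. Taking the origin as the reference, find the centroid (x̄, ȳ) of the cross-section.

Part | A | x̄ᵢ | ȳᵢ | A·x̄ᵢ | A·ȳᵢ
bottom flange | 2720.00 | 85.00 | 8.00 | 231200.00 | 21760.00
web | 6500.00 | 85.00 | 141.00 | 552500.00 | 916500.00
top flange | 2800.00 | 85.00 | 280.00 | 238000.00 | 784000.00
Σ | 12020.00 |  |  | 1021700.00 | 1722260.00
x̄ = 1021700.00 / 12020.00 = 85.00 cm
ȳ = 1722260.00 / 12020.00 = 143.28 cm

x̄ = 85.00 cm, ȳ = 143.28 cm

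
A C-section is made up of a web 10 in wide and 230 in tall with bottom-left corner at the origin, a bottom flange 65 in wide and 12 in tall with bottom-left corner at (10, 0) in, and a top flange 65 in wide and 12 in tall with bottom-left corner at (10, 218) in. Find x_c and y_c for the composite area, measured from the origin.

web: A = 10 × 230 = 2300.00, centroid at (5.00, 115.00).
bottom flange: A = 65 × 12 = 780.00, centroid at (42.50, 6.00).
top flange: A = 65 × 12 = 780.00, centroid at (42.50, 224.00).
ΣA = 3860.00 in²
ΣAx_c = (2300.00)(5.00) + (780.00)(42.50) + (780.00)(42.50) = 77800.00 in³
ΣAy_c = (2300.00)(115.00) + (780.00)(6.00) + (780.00)(224.00) = 443900.00 in³
x_c = 77800.00 / 3860.00 = 20.16 in
y_c = 443900.00 / 3860.00 = 115.00 in

x_c = 20.16 in, y_c = 115.00 in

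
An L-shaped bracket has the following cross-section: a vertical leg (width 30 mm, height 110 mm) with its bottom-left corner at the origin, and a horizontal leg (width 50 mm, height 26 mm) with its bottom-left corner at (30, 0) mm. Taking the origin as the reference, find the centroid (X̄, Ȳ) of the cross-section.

Part | A | x̄ᵢ | ȳᵢ | A·x̄ᵢ | A·ȳᵢ
vertical leg | 3300.00 | 15.00 | 55.00 | 49500.00 | 181500.00
horizontal leg | 1300.00 | 55.00 | 13.00 | 71500.00 | 16900.00
Σ | 4600.00 |  |  | 121000.00 | 198400.00
X̄ = 121000.00 / 4600.00 = 26.30 mm
Ȳ = 198400.00 / 4600.00 = 43.13 mm

X̄ = 26.30 mm, Ȳ = 43.13 mm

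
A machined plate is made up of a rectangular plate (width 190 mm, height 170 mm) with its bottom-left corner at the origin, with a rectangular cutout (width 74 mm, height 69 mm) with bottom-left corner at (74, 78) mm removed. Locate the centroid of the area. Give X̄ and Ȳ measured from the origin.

plate: A = 190 × 170 = 32300.00, centroid at (95.00, 85.00).
hole: A = −(74 × 69) = -5106.00, centroid at (111.00, 112.50).
ΣA = 27194.00 mm², ΣAX̄ = 2501734.00 mm³, ΣAȲ = 2171075.00 mm³.
X̄ = 2501734.00/27194.00 = 92.00 mm; Ȳ = 2171075.00/27194.00 = 79.84 mm.

X̄ = 92.00 mm, Ȳ = 79.84 mm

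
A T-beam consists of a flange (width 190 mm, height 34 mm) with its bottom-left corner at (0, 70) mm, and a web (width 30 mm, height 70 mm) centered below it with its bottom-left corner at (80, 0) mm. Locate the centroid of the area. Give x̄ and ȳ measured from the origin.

x̄ = 95.00 mm, ȳ = 74.24 mm

web: A = 30 × 70 = 2100.00, centroid at (95.00, 35.00).
flange: A = 190 × 34 = 6460.00, centroid at (95.00, 87.00).
ΣA = 8560.00 mm²
ΣAx̄ = (2100.00)(95.00) + (6460.00)(95.00) = 813200.00 mm³
ΣAȳ = (2100.00)(35.00) + (6460.00)(87.00) = 635520.00 mm³
x̄ = 813200.00 / 8560.00 = 95.00 mm
ȳ = 635520.00 / 8560.00 = 74.24 mm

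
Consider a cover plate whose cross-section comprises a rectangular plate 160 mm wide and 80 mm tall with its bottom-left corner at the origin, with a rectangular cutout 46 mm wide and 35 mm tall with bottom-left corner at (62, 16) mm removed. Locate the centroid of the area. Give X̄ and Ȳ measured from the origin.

X̄ = 79.28 mm, Ȳ = 40.94 mm

plate: A = 160 × 80 = 12800.00, centroid at (80.00, 40.00).
hole: A = −(46 × 35) = -1610.00, centroid at (85.00, 33.50).
ΣA = 11190.00 mm², ΣAX̄ = 887150.00 mm³, ΣAȲ = 458065.00 mm³.
X̄ = 887150.00/11190.00 = 79.28 mm; Ȳ = 458065.00/11190.00 = 40.94 mm.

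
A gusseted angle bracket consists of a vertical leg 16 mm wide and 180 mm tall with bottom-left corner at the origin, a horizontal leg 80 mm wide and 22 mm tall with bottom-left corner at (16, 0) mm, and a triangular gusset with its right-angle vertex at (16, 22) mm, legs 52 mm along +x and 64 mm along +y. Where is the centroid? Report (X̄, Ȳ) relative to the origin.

vertical leg: A = 16 × 180 = 2880.00, centroid at (8.00, 90.00).
horizontal leg: A = 80 × 22 = 1760.00, centroid at (56.00, 11.00).
gusset: A = ½·52·64 = 1664.00, centroid at (33.33, 43.33).
ΣA = 6304.00 mm², ΣAX̄ = 177066.67 mm³, ΣAȲ = 350666.67 mm³.
X̄ = 177066.67/6304.00 = 28.09 mm; Ȳ = 350666.67/6304.00 = 55.63 mm.

X̄ = 28.09 mm, Ȳ = 55.63 mm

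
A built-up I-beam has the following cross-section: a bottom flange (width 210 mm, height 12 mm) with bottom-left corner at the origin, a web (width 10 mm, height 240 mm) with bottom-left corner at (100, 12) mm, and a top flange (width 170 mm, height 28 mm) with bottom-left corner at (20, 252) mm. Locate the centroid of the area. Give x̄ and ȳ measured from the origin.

Part | A | x̄ᵢ | ȳᵢ | A·x̄ᵢ | A·ȳᵢ
bottom flange | 2520.00 | 105.00 | 6.00 | 264600.00 | 15120.00
web | 2400.00 | 105.00 | 132.00 | 252000.00 | 316800.00
top flange | 4760.00 | 105.00 | 266.00 | 499800.00 | 1266160.00
Σ | 9680.00 |  |  | 1016400.00 | 1598080.00
x̄ = 1016400.00 / 9680.00 = 105.00 mm
ȳ = 1598080.00 / 9680.00 = 165.09 mm

x̄ = 105.00 mm, ȳ = 165.09 mm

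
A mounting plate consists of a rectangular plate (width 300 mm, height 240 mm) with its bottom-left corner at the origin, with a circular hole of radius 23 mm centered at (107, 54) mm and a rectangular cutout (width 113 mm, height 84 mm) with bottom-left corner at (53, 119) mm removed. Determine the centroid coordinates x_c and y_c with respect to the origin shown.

x_c = 157.49 mm, y_c = 115.41 mm

plate: A = 300 × 240 = 72000.00, centroid at (150.00, 120.00).
hole 1: A = −π·23² = -1661.90, centroid at (107.00, 54.00).
hole 2: A = −(113 × 84) = -9492.00, centroid at (109.50, 161.00).
ΣA = 60846.10 mm², ΣAx_c = 9582802.43 mm³, ΣAy_c = 7022045.26 mm³.
x_c = 9582802.43/60846.10 = 157.49 mm; y_c = 7022045.26/60846.10 = 115.41 mm.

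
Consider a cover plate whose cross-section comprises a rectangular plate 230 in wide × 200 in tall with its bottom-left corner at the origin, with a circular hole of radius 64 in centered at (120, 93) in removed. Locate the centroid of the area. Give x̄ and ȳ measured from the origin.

x̄ = 113.06 in, ȳ = 102.72 in

Part | A | x̄ᵢ | ȳᵢ | A·x̄ᵢ | A·ȳᵢ
plate | 46000.00 | 115.00 | 100.00 | 5290000.00 | 4600000.00
hole | -12867.96 | 120.00 | 93.00 | -1544155.62 | -1196720.61
Σ | 33132.04 |  |  | 3745844.38 | 3403279.39
x̄ = 3745844.38 / 33132.04 = 113.06 in
ȳ = 3403279.39 / 33132.04 = 102.72 in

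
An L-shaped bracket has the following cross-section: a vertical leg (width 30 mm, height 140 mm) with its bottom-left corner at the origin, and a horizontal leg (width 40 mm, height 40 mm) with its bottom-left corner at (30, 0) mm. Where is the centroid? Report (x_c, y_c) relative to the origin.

x_c = 24.66 mm, y_c = 56.21 mm

Part | A | x̄ᵢ | ȳᵢ | A·x̄ᵢ | A·ȳᵢ
vertical leg | 4200.00 | 15.00 | 70.00 | 63000.00 | 294000.00
horizontal leg | 1600.00 | 50.00 | 20.00 | 80000.00 | 32000.00
Σ | 5800.00 |  |  | 143000.00 | 326000.00
x_c = 143000.00 / 5800.00 = 24.66 mm
y_c = 326000.00 / 5800.00 = 56.21 mm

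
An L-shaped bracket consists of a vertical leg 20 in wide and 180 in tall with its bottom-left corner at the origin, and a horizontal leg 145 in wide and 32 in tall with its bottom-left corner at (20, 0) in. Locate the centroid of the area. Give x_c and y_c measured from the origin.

x_c = 56.46 in, y_c = 48.33 in

Part | A | x̄ᵢ | ȳᵢ | A·x̄ᵢ | A·ȳᵢ
vertical leg | 3600.00 | 10.00 | 90.00 | 36000.00 | 324000.00
horizontal leg | 4640.00 | 92.50 | 16.00 | 429200.00 | 74240.00
Σ | 8240.00 |  |  | 465200.00 | 398240.00
x_c = 465200.00 / 8240.00 = 56.46 in
y_c = 398240.00 / 8240.00 = 48.33 in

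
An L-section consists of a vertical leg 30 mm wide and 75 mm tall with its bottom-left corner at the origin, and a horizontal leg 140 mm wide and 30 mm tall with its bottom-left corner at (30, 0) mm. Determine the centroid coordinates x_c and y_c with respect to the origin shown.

Part | A | x̄ᵢ | ȳᵢ | A·x̄ᵢ | A·ȳᵢ
vertical leg | 2250.00 | 15.00 | 37.50 | 33750.00 | 84375.00
horizontal leg | 4200.00 | 100.00 | 15.00 | 420000.00 | 63000.00
Σ | 6450.00 |  |  | 453750.00 | 147375.00
x_c = 453750.00 / 6450.00 = 70.35 mm
y_c = 147375.00 / 6450.00 = 22.85 mm

x_c = 70.35 mm, y_c = 22.85 mm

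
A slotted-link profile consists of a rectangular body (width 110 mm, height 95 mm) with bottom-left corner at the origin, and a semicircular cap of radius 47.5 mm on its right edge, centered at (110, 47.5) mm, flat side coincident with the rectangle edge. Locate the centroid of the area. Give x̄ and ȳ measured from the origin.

Part | A | x̄ᵢ | ȳᵢ | A·x̄ᵢ | A·ȳᵢ
rectangular body | 10450.00 | 55.00 | 47.50 | 574750.00 | 496375.00
semicircular end | 3544.11 | 130.16 | 47.50 | 461299.93 | 168345.19
Σ | 13994.11 |  |  | 1036049.93 | 664720.19
x̄ = 1036049.93 / 13994.11 = 74.03 mm
ȳ = 664720.19 / 13994.11 = 47.50 mm

x̄ = 74.03 mm, ȳ = 47.50 mm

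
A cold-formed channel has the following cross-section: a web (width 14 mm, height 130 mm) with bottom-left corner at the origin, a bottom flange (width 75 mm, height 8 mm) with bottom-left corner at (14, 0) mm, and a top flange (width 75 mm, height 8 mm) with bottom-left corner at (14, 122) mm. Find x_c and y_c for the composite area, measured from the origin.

x_c = 24.68 mm, y_c = 65.00 mm

web: A = 14 × 130 = 1820.00, centroid at (7.00, 65.00).
bottom flange: A = 75 × 8 = 600.00, centroid at (51.50, 4.00).
top flange: A = 75 × 8 = 600.00, centroid at (51.50, 126.00).
ΣA = 3020.00 mm²
ΣAx_c = (1820.00)(7.00) + (600.00)(51.50) + (600.00)(51.50) = 74540.00 mm³
ΣAy_c = (1820.00)(65.00) + (600.00)(4.00) + (600.00)(126.00) = 196300.00 mm³
x_c = 74540.00 / 3020.00 = 24.68 mm
y_c = 196300.00 / 3020.00 = 65.00 mm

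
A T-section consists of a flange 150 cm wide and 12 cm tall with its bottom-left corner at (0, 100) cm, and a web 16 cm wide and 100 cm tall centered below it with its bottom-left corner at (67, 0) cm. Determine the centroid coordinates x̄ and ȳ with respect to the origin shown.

web: A = 16 × 100 = 1600.00, centroid at (75.00, 50.00).
flange: A = 150 × 12 = 1800.00, centroid at (75.00, 106.00).
ΣA = 3400.00 cm²
ΣAx̄ = (1600.00)(75.00) + (1800.00)(75.00) = 255000.00 cm³
ΣAȳ = (1600.00)(50.00) + (1800.00)(106.00) = 270800.00 cm³
x̄ = 255000.00 / 3400.00 = 75.00 cm
ȳ = 270800.00 / 3400.00 = 79.65 cm

x̄ = 75.00 cm, ȳ = 79.65 cm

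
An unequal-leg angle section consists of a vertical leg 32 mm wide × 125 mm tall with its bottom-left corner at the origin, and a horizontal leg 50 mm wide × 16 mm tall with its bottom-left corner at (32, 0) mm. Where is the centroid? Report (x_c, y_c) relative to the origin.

vertical leg: A = 32 × 125 = 4000.00, centroid at (16.00, 62.50).
horizontal leg: A = 50 × 16 = 800.00, centroid at (57.00, 8.00).
ΣA = 4800.00 mm²
ΣAx_c = (4000.00)(16.00) + (800.00)(57.00) = 109600.00 mm³
ΣAy_c = (4000.00)(62.50) + (800.00)(8.00) = 256400.00 mm³
x_c = 109600.00 / 4800.00 = 22.83 mm
y_c = 256400.00 / 4800.00 = 53.42 mm

x_c = 22.83 mm, y_c = 53.42 mm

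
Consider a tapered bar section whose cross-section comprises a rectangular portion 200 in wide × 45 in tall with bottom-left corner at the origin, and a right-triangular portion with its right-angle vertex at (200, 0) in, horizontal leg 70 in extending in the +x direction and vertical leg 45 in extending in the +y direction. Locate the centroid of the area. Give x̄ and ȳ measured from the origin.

x̄ = 118.37 in, ȳ = 21.38 in

Part | A | x̄ᵢ | ȳᵢ | A·x̄ᵢ | A·ȳᵢ
rectangular portion | 9000.00 | 100.00 | 22.50 | 900000.00 | 202500.00
triangular portion | 1575.00 | 223.33 | 15.00 | 351750.00 | 23625.00
Σ | 10575.00 |  |  | 1251750.00 | 226125.00
x̄ = 1251750.00 / 10575.00 = 118.37 in
ȳ = 226125.00 / 10575.00 = 21.38 in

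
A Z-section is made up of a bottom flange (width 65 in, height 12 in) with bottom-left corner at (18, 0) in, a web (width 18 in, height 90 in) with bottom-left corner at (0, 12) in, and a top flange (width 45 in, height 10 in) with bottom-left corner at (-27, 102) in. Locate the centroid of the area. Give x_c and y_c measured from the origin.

x_c = 18.23 in, y_c = 50.94 in

bottom flange: A = 65 × 12 = 780.00, centroid at (50.50, 6.00).
web: A = 18 × 90 = 1620.00, centroid at (9.00, 57.00).
top flange: A = 45 × 10 = 450.00, centroid at (-4.50, 107.00).
ΣA = 2850.00 in², ΣAx_c = 51945.00 in³, ΣAy_c = 145170.00 in³.
x_c = 51945.00/2850.00 = 18.23 in; y_c = 145170.00/2850.00 = 50.94 in.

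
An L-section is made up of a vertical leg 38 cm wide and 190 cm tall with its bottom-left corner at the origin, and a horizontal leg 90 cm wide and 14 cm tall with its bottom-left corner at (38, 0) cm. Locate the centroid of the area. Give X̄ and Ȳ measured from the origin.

vertical leg: A = 38 × 190 = 7220.00, centroid at (19.00, 95.00).
horizontal leg: A = 90 × 14 = 1260.00, centroid at (83.00, 7.00).
ΣA = 8480.00 cm², ΣAX̄ = 241760.00 cm³, ΣAȲ = 694720.00 cm³.
X̄ = 241760.00/8480.00 = 28.51 cm; Ȳ = 694720.00/8480.00 = 81.92 cm.

X̄ = 28.51 cm, Ȳ = 81.92 cm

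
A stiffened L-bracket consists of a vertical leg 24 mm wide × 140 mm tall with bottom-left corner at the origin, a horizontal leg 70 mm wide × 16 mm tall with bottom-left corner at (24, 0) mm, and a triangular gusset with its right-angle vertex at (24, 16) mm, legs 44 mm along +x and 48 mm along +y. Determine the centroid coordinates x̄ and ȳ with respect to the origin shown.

x̄ = 26.60 mm, ȳ = 50.21 mm

vertical leg: A = 24 × 140 = 3360.00, centroid at (12.00, 70.00).
horizontal leg: A = 70 × 16 = 1120.00, centroid at (59.00, 8.00).
gusset: A = ½·44·48 = 1056.00, centroid at (38.67, 32.00).
ΣA = 5536.00 mm²
ΣAx̄ = (3360.00)(12.00) + (1120.00)(59.00) + (1056.00)(38.67) = 147232.00 mm³
ΣAȳ = (3360.00)(70.00) + (1120.00)(8.00) + (1056.00)(32.00) = 277952.00 mm³
x̄ = 147232.00 / 5536.00 = 26.60 mm
ȳ = 277952.00 / 5536.00 = 50.21 mm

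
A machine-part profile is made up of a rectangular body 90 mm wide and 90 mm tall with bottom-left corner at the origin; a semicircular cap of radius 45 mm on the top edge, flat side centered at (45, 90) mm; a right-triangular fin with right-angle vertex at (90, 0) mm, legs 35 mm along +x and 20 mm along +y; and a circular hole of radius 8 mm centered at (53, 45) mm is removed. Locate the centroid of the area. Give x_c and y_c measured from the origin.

x_c = 46.59 mm, y_c = 61.66 mm

rectangular body: A = 90 × 90 = 8100.00, centroid at (45.00, 45.00).
semicircular top: A = ½π·45² = 3180.86, centroid at (45.00, 109.10).
triangular fin: A = ½·35·20 = 350.00, centroid at (101.67, 6.67).
hole: A = −π·8² = -201.06, centroid at (53.00, 45.00).
ΣA = 11429.80 mm², ΣAx_c = 532565.87 mm³, ΣAy_c = 704813.18 mm³.
x_c = 532565.87/11429.80 = 46.59 mm; y_c = 704813.18/11429.80 = 61.66 mm.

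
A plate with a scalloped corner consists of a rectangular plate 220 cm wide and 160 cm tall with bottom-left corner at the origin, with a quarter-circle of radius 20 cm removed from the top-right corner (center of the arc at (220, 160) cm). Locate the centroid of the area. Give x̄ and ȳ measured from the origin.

plate: A = 220 × 160 = 35200.00, centroid at (110.00, 80.00).
removed quarter-circle: A = −¼π·20² = -314.16, centroid at (211.51, 151.51).
ΣA = 34885.84 cm²
ΣAx̄ = (35200.00)(110.00) + (-314.16)(211.51) = 3805551.63 cm³
ΣAȳ = (35200.00)(80.00) + (-314.16)(151.51) = 2768401.18 cm³
x̄ = 3805551.63 / 34885.84 = 109.09 cm
ȳ = 2768401.18 / 34885.84 = 79.36 cm

x̄ = 109.09 cm, ȳ = 79.36 cm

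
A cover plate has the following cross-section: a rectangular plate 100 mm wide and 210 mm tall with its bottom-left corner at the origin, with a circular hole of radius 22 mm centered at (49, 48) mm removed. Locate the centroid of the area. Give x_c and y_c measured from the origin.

plate: A = 100 × 210 = 21000.00, centroid at (50.00, 105.00).
hole: A = −π·22² = -1520.53, centroid at (49.00, 48.00).
ΣA = 19479.47 mm², ΣAx_c = 975493.99 mm³, ΣAy_c = 2132014.52 mm³.
x_c = 975493.99/19479.47 = 50.08 mm; y_c = 2132014.52/19479.47 = 109.45 mm.

x_c = 50.08 mm, y_c = 109.45 mm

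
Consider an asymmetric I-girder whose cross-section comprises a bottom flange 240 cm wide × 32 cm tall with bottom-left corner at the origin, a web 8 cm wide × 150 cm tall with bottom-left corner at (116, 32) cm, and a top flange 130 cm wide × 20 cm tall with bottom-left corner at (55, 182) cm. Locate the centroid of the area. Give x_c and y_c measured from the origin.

x_c = 120.00 cm, y_c = 65.37 cm

Part | A | x̄ᵢ | ȳᵢ | A·x̄ᵢ | A·ȳᵢ
bottom flange | 7680.00 | 120.00 | 16.00 | 921600.00 | 122880.00
web | 1200.00 | 120.00 | 107.00 | 144000.00 | 128400.00
top flange | 2600.00 | 120.00 | 192.00 | 312000.00 | 499200.00
Σ | 11480.00 |  |  | 1377600.00 | 750480.00
x_c = 1377600.00 / 11480.00 = 120.00 cm
y_c = 750480.00 / 11480.00 = 65.37 cm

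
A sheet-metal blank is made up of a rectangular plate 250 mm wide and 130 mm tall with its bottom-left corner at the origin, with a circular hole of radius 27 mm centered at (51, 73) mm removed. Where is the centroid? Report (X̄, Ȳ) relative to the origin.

X̄ = 130.61 mm, Ȳ = 64.39 mm

plate: A = 250 × 130 = 32500.00, centroid at (125.00, 65.00).
hole: A = −π·27² = -2290.22, centroid at (51.00, 73.00).
ΣA = 30209.78 mm², ΣAX̄ = 3945698.73 mm³, ΣAȲ = 1945313.86 mm³.
X̄ = 3945698.73/30209.78 = 130.61 mm; Ȳ = 1945313.86/30209.78 = 64.39 mm.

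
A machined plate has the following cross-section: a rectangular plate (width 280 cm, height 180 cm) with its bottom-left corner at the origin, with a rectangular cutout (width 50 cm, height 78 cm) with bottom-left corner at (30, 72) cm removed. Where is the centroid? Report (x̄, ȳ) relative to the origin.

x̄ = 147.13 cm, ȳ = 88.24 cm

plate: A = 280 × 180 = 50400.00, centroid at (140.00, 90.00).
hole: A = −(50 × 78) = -3900.00, centroid at (55.00, 111.00).
ΣA = 46500.00 cm²
ΣAx̄ = (50400.00)(140.00) + (-3900.00)(55.00) = 6841500.00 cm³
ΣAȳ = (50400.00)(90.00) + (-3900.00)(111.00) = 4103100.00 cm³
x̄ = 6841500.00 / 46500.00 = 147.13 cm
ȳ = 4103100.00 / 46500.00 = 88.24 cm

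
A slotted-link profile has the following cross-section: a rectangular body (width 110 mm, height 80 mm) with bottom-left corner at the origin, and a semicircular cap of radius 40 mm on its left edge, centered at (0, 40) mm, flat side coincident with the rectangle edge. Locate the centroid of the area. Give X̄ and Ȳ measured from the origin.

X̄ = 39.01 mm, Ȳ = 40.00 mm

rectangular body: A = 110 × 80 = 8800.00, centroid at (55.00, 40.00).
semicircular end: A = ½π·40² = 2513.27, centroid at (-16.98, 40.00).
ΣA = 11313.27 mm²
ΣAX̄ = (8800.00)(55.00) + (2513.27)(-16.98) = 441333.33 mm³
ΣAȲ = (8800.00)(40.00) + (2513.27)(40.00) = 452530.96 mm³
X̄ = 441333.33 / 11313.27 = 39.01 mm
Ȳ = 452530.96 / 11313.27 = 40.00 mm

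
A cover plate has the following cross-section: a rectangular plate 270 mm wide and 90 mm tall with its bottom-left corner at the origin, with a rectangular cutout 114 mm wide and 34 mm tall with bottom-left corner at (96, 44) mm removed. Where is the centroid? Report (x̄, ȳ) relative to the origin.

plate: A = 270 × 90 = 24300.00, centroid at (135.00, 45.00).
hole: A = −(114 × 34) = -3876.00, centroid at (153.00, 61.00).
ΣA = 20424.00 mm²
ΣAx̄ = (24300.00)(135.00) + (-3876.00)(153.00) = 2687472.00 mm³
ΣAȳ = (24300.00)(45.00) + (-3876.00)(61.00) = 857064.00 mm³
x̄ = 2687472.00 / 20424.00 = 131.58 mm
ȳ = 857064.00 / 20424.00 = 41.96 mm

x̄ = 131.58 mm, ȳ = 41.96 mm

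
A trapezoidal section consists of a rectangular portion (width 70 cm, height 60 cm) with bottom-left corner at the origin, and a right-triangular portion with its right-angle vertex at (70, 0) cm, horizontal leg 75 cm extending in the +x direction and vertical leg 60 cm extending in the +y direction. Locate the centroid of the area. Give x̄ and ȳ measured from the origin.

rectangular portion: A = 70 × 60 = 4200.00, centroid at (35.00, 30.00).
triangular portion: A = ½·75·60 = 2250.00, centroid at (95.00, 20.00).
ΣA = 6450.00 cm²
ΣAx̄ = (4200.00)(35.00) + (2250.00)(95.00) = 360750.00 cm³
ΣAȳ = (4200.00)(30.00) + (2250.00)(20.00) = 171000.00 cm³
x̄ = 360750.00 / 6450.00 = 55.93 cm
ȳ = 171000.00 / 6450.00 = 26.51 cm

x̄ = 55.93 cm, ȳ = 26.51 cm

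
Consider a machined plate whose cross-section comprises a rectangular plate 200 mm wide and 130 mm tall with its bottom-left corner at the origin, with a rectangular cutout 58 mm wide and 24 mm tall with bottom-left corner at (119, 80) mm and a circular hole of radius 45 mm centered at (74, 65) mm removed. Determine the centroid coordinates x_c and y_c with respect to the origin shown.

x_c = 105.40 mm, y_c = 62.94 mm

Part | A | x̄ᵢ | ȳᵢ | A·x̄ᵢ | A·ȳᵢ
plate | 26000.00 | 100.00 | 65.00 | 2600000.00 | 1690000.00
hole 1 | -1392.00 | 148.00 | 92.00 | -206016.00 | -128064.00
hole 2 | -6361.73 | 74.00 | 65.00 | -470767.66 | -413512.13
Σ | 18246.27 |  |  | 1923216.34 | 1148423.87
x_c = 1923216.34 / 18246.27 = 105.40 mm
y_c = 1148423.87 / 18246.27 = 62.94 mm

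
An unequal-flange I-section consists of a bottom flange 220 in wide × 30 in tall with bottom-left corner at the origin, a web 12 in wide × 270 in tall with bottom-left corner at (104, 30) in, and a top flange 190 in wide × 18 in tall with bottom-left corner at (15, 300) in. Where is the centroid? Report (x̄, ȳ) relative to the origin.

bottom flange: A = 220 × 30 = 6600.00, centroid at (110.00, 15.00).
web: A = 12 × 270 = 3240.00, centroid at (110.00, 165.00).
top flange: A = 190 × 18 = 3420.00, centroid at (110.00, 309.00).
ΣA = 13260.00 in²
ΣAx̄ = (6600.00)(110.00) + (3240.00)(110.00) + (3420.00)(110.00) = 1458600.00 in³
ΣAȳ = (6600.00)(15.00) + (3240.00)(165.00) + (3420.00)(309.00) = 1690380.00 in³
x̄ = 1458600.00 / 13260.00 = 110.00 in
ȳ = 1690380.00 / 13260.00 = 127.48 in

x̄ = 110.00 in, ȳ = 127.48 in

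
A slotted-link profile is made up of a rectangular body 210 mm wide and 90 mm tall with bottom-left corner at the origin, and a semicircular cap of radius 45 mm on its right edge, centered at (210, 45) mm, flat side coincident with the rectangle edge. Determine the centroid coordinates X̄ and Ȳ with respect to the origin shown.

X̄ = 122.88 mm, Ȳ = 45.00 mm

Part | A | x̄ᵢ | ȳᵢ | A·x̄ᵢ | A·ȳᵢ
rectangular body | 18900.00 | 105.00 | 45.00 | 1984500.00 | 850500.00
semicircular end | 3180.86 | 229.10 | 45.00 | 728731.14 | 143138.82
Σ | 22080.86 |  |  | 2713231.14 | 993638.82
X̄ = 2713231.14 / 22080.86 = 122.88 mm
Ȳ = 993638.82 / 22080.86 = 45.00 mm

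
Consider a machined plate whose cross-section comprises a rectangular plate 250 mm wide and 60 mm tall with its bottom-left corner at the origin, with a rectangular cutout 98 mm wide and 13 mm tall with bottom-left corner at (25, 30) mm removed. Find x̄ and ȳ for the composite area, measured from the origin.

plate: A = 250 × 60 = 15000.00, centroid at (125.00, 30.00).
hole: A = −(98 × 13) = -1274.00, centroid at (74.00, 36.50).
ΣA = 13726.00 mm²
ΣAx̄ = (15000.00)(125.00) + (-1274.00)(74.00) = 1780724.00 mm³
ΣAȳ = (15000.00)(30.00) + (-1274.00)(36.50) = 403499.00 mm³
x̄ = 1780724.00 / 13726.00 = 129.73 mm
ȳ = 403499.00 / 13726.00 = 29.40 mm

x̄ = 129.73 mm, ȳ = 29.40 mm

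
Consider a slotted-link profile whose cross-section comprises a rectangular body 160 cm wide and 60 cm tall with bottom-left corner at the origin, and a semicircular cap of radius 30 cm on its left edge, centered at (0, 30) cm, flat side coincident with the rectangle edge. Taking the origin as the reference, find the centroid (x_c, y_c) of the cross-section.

rectangular body: A = 160 × 60 = 9600.00, centroid at (80.00, 30.00).
semicircular end: A = ½π·30² = 1413.72, centroid at (-12.73, 30.00).
ΣA = 11013.72 cm²
ΣAx_c = (9600.00)(80.00) + (1413.72)(-12.73) = 750000.00 cm³
ΣAy_c = (9600.00)(30.00) + (1413.72)(30.00) = 330411.50 cm³
x_c = 750000.00 / 11013.72 = 68.10 cm
y_c = 330411.50 / 11013.72 = 30.00 cm

x_c = 68.10 cm, y_c = 30.00 cm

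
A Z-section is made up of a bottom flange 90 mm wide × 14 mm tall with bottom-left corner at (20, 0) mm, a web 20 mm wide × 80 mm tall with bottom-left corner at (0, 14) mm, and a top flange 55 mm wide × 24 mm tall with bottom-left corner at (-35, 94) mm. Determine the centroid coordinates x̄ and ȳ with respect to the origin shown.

Part | A | x̄ᵢ | ȳᵢ | A·x̄ᵢ | A·ȳᵢ
bottom flange | 1260.00 | 65.00 | 7.00 | 81900.00 | 8820.00
web | 1600.00 | 10.00 | 54.00 | 16000.00 | 86400.00
top flange | 1320.00 | -7.50 | 106.00 | -9900.00 | 139920.00
Σ | 4180.00 |  |  | 88000.00 | 235140.00
x̄ = 88000.00 / 4180.00 = 21.05 mm
ȳ = 235140.00 / 4180.00 = 56.25 mm

x̄ = 21.05 mm, ȳ = 56.25 mm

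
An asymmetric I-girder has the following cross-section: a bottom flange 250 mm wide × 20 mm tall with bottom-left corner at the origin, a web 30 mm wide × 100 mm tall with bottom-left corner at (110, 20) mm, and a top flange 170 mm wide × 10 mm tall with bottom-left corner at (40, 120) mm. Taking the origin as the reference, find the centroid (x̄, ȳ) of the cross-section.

bottom flange: A = 250 × 20 = 5000.00, centroid at (125.00, 10.00).
web: A = 30 × 100 = 3000.00, centroid at (125.00, 70.00).
top flange: A = 170 × 10 = 1700.00, centroid at (125.00, 125.00).
ΣA = 9700.00 mm²
ΣAx̄ = (5000.00)(125.00) + (3000.00)(125.00) + (1700.00)(125.00) = 1212500.00 mm³
ΣAȳ = (5000.00)(10.00) + (3000.00)(70.00) + (1700.00)(125.00) = 472500.00 mm³
x̄ = 1212500.00 / 9700.00 = 125.00 mm
ȳ = 472500.00 / 9700.00 = 48.71 mm

x̄ = 125.00 mm, ȳ = 48.71 mm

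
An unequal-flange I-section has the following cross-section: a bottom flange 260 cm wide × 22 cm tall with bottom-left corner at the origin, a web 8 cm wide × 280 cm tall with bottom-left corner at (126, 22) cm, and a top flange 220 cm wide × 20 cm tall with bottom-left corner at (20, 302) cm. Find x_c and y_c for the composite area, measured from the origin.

x_c = 130.00 cm, y_c = 145.52 cm

bottom flange: A = 260 × 22 = 5720.00, centroid at (130.00, 11.00).
web: A = 8 × 280 = 2240.00, centroid at (130.00, 162.00).
top flange: A = 220 × 20 = 4400.00, centroid at (130.00, 312.00).
ΣA = 12360.00 cm², ΣAx_c = 1606800.00 cm³, ΣAy_c = 1798600.00 cm³.
x_c = 1606800.00/12360.00 = 130.00 cm; y_c = 1798600.00/12360.00 = 145.52 cm.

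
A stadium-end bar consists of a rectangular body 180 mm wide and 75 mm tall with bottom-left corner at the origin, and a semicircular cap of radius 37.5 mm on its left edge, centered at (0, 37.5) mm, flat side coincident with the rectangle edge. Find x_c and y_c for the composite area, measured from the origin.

rectangular body: A = 180 × 75 = 13500.00, centroid at (90.00, 37.50).
semicircular end: A = ½π·37.5² = 2208.93, centroid at (-15.92, 37.50).
ΣA = 15708.93 mm²
ΣAx_c = (13500.00)(90.00) + (2208.93)(-15.92) = 1179843.75 mm³
ΣAy_c = (13500.00)(37.50) + (2208.93)(37.50) = 589084.96 mm³
x_c = 1179843.75 / 15708.93 = 75.11 mm
y_c = 589084.96 / 15708.93 = 37.50 mm

x_c = 75.11 mm, y_c = 37.50 mm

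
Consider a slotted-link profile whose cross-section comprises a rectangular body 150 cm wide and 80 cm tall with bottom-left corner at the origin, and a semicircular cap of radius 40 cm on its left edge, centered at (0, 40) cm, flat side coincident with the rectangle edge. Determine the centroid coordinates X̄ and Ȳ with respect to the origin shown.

X̄ = 59.07 cm, Ȳ = 40.00 cm

Part | A | x̄ᵢ | ȳᵢ | A·x̄ᵢ | A·ȳᵢ
rectangular body | 12000.00 | 75.00 | 40.00 | 900000.00 | 480000.00
semicircular end | 2513.27 | -16.98 | 40.00 | -42666.67 | 100530.96
Σ | 14513.27 |  |  | 857333.33 | 580530.96
X̄ = 857333.33 / 14513.27 = 59.07 cm
Ȳ = 580530.96 / 14513.27 = 40.00 cm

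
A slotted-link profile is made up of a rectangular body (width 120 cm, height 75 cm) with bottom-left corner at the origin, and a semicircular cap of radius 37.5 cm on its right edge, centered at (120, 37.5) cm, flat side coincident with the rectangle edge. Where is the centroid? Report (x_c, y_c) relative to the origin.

x_c = 74.96 cm, y_c = 37.50 cm

Part | A | x̄ᵢ | ȳᵢ | A·x̄ᵢ | A·ȳᵢ
rectangular body | 9000.00 | 60.00 | 37.50 | 540000.00 | 337500.00
semicircular end | 2208.93 | 135.92 | 37.50 | 300228.13 | 82834.96
Σ | 11208.93 |  |  | 840228.13 | 420334.96
x_c = 840228.13 / 11208.93 = 74.96 cm
y_c = 420334.96 / 11208.93 = 37.50 cm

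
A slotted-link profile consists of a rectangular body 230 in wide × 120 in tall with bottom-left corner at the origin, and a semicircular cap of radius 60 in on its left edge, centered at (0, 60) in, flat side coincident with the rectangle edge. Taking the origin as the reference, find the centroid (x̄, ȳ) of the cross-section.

Part | A | x̄ᵢ | ȳᵢ | A·x̄ᵢ | A·ȳᵢ
rectangular body | 27600.00 | 115.00 | 60.00 | 3174000.00 | 1656000.00
semicircular end | 5654.87 | -25.46 | 60.00 | -144000.00 | 339292.01
Σ | 33254.87 |  |  | 3030000.00 | 1995292.01
x̄ = 3030000.00 / 33254.87 = 91.11 in
ȳ = 1995292.01 / 33254.87 = 60.00 in

x̄ = 91.11 in, ȳ = 60.00 in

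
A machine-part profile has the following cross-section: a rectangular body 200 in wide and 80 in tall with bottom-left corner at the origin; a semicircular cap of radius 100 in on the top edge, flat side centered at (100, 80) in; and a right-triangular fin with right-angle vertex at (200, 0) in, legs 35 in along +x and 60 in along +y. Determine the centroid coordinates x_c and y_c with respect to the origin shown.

rectangular body: A = 200 × 80 = 16000.00, centroid at (100.00, 40.00).
semicircular top: A = ½π·100² = 15707.96, centroid at (100.00, 122.44).
triangular fin: A = ½·35·60 = 1050.00, centroid at (211.67, 20.00).
ΣA = 32757.96 in²
ΣAx_c = (16000.00)(100.00) + (15707.96)(100.00) + (1050.00)(211.67) = 3393046.33 in³
ΣAy_c = (16000.00)(40.00) + (15707.96)(122.44) + (1050.00)(20.00) = 2584303.73 in³
x_c = 3393046.33 / 32757.96 = 103.58 in
y_c = 2584303.73 / 32757.96 = 78.89 in

x_c = 103.58 in, y_c = 78.89 in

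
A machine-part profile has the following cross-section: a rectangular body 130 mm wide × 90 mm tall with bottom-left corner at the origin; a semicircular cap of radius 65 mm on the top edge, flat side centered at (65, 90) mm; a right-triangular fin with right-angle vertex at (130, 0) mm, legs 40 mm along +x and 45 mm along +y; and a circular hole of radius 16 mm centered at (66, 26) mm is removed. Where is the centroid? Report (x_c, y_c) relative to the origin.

x_c = 68.78 mm, y_c = 70.50 mm

rectangular body: A = 130 × 90 = 11700.00, centroid at (65.00, 45.00).
semicircular top: A = ½π·65² = 6636.61, centroid at (65.00, 117.59).
triangular fin: A = ½·40·45 = 900.00, centroid at (143.33, 15.00).
hole: A = −π·16² = -804.25, centroid at (66.00, 26.00).
ΣA = 18432.37 mm², ΣAx_c = 1267799.59 mm³, ΣAy_c = 1299468.20 mm³.
x_c = 1267799.59/18432.37 = 68.78 mm; y_c = 1299468.20/18432.37 = 70.50 mm.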